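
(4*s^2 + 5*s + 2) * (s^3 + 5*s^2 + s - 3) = 4*s^5 + 25*s^4 + 31*s^3 + 3*s^2 - 13*s - 6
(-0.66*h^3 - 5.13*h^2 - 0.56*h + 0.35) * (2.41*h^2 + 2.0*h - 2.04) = -1.5906*h^5 - 13.6833*h^4 - 10.2632*h^3 + 10.1887*h^2 + 1.8424*h - 0.714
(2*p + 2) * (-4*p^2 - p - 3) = -8*p^3 - 10*p^2 - 8*p - 6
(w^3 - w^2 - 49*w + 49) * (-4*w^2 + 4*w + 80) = -4*w^5 + 8*w^4 + 272*w^3 - 472*w^2 - 3724*w + 3920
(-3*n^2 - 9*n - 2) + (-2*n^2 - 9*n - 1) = -5*n^2 - 18*n - 3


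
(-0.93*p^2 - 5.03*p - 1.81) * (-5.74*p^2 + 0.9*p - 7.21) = 5.3382*p^4 + 28.0352*p^3 + 12.5677*p^2 + 34.6373*p + 13.0501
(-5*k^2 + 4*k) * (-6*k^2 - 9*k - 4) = 30*k^4 + 21*k^3 - 16*k^2 - 16*k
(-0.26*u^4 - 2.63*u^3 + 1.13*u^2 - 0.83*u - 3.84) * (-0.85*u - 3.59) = 0.221*u^5 + 3.1689*u^4 + 8.4812*u^3 - 3.3512*u^2 + 6.2437*u + 13.7856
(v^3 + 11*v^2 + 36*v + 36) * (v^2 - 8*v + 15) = v^5 + 3*v^4 - 37*v^3 - 87*v^2 + 252*v + 540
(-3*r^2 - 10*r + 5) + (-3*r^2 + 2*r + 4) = -6*r^2 - 8*r + 9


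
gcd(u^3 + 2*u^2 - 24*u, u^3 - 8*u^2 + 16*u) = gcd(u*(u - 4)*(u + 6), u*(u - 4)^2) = u^2 - 4*u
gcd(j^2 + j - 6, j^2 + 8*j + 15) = j + 3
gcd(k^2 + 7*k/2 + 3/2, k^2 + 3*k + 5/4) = k + 1/2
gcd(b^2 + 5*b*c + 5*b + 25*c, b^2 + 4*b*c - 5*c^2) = b + 5*c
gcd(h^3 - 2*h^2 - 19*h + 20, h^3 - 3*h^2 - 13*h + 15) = h^2 - 6*h + 5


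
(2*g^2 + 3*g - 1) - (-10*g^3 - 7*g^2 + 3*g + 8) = 10*g^3 + 9*g^2 - 9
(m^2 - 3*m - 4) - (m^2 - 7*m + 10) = 4*m - 14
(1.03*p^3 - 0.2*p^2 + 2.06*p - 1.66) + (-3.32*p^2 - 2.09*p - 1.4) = 1.03*p^3 - 3.52*p^2 - 0.0299999999999998*p - 3.06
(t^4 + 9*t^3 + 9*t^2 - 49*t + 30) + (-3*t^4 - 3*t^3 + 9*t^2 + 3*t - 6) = -2*t^4 + 6*t^3 + 18*t^2 - 46*t + 24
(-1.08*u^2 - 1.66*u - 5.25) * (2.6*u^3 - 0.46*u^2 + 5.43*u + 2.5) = -2.808*u^5 - 3.8192*u^4 - 18.7508*u^3 - 9.2988*u^2 - 32.6575*u - 13.125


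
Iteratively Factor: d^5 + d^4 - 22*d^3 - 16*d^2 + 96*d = (d - 2)*(d^4 + 3*d^3 - 16*d^2 - 48*d) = d*(d - 2)*(d^3 + 3*d^2 - 16*d - 48) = d*(d - 2)*(d + 3)*(d^2 - 16) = d*(d - 4)*(d - 2)*(d + 3)*(d + 4)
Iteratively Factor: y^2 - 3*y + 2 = (y - 1)*(y - 2)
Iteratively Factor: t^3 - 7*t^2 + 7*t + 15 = (t + 1)*(t^2 - 8*t + 15) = (t - 5)*(t + 1)*(t - 3)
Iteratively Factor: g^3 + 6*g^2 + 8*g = (g)*(g^2 + 6*g + 8) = g*(g + 2)*(g + 4)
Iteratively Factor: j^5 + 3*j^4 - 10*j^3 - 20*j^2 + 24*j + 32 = (j + 2)*(j^4 + j^3 - 12*j^2 + 4*j + 16) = (j - 2)*(j + 2)*(j^3 + 3*j^2 - 6*j - 8) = (j - 2)^2*(j + 2)*(j^2 + 5*j + 4) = (j - 2)^2*(j + 2)*(j + 4)*(j + 1)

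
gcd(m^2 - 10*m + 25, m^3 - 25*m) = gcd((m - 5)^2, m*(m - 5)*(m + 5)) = m - 5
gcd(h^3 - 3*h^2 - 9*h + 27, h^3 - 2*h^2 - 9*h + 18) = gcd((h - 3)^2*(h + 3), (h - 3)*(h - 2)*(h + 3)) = h^2 - 9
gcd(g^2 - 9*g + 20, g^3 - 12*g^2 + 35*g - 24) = 1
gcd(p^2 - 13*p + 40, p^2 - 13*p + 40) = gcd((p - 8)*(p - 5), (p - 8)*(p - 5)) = p^2 - 13*p + 40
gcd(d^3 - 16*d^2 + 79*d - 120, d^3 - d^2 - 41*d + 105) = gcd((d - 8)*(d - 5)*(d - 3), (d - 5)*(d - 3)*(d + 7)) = d^2 - 8*d + 15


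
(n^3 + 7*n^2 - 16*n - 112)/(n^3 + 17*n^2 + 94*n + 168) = (n - 4)/(n + 6)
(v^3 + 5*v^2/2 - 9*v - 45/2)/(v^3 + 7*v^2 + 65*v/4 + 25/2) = 2*(v^2 - 9)/(2*v^2 + 9*v + 10)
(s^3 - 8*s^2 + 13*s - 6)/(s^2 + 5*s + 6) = (s^3 - 8*s^2 + 13*s - 6)/(s^2 + 5*s + 6)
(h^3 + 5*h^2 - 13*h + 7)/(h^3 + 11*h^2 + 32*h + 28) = (h^2 - 2*h + 1)/(h^2 + 4*h + 4)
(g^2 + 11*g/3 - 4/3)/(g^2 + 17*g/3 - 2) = (g + 4)/(g + 6)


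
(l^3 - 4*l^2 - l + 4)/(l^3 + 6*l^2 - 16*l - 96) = (l^2 - 1)/(l^2 + 10*l + 24)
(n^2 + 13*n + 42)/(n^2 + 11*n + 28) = (n + 6)/(n + 4)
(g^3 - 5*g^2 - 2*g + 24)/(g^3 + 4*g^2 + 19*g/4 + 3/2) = 4*(g^2 - 7*g + 12)/(4*g^2 + 8*g + 3)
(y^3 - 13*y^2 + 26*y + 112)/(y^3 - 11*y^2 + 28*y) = (y^2 - 6*y - 16)/(y*(y - 4))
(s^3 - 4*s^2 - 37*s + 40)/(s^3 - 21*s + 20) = (s - 8)/(s - 4)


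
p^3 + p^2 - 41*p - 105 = (p - 7)*(p + 3)*(p + 5)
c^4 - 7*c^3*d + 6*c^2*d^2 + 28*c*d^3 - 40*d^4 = (c - 5*d)*(c - 2*d)^2*(c + 2*d)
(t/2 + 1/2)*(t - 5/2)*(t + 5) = t^3/2 + 7*t^2/4 - 5*t - 25/4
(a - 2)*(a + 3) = a^2 + a - 6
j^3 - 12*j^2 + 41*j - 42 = (j - 7)*(j - 3)*(j - 2)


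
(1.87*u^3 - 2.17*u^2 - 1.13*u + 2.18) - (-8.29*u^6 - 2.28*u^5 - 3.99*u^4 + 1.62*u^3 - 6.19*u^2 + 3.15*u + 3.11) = 8.29*u^6 + 2.28*u^5 + 3.99*u^4 + 0.25*u^3 + 4.02*u^2 - 4.28*u - 0.93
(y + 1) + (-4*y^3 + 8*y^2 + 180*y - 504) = -4*y^3 + 8*y^2 + 181*y - 503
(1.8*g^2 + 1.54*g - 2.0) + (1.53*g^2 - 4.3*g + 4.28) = 3.33*g^2 - 2.76*g + 2.28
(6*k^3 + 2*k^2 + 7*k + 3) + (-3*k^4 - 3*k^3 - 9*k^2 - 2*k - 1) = -3*k^4 + 3*k^3 - 7*k^2 + 5*k + 2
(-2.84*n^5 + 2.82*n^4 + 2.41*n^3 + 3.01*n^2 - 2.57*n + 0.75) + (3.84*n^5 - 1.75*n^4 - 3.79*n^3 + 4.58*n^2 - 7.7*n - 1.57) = 1.0*n^5 + 1.07*n^4 - 1.38*n^3 + 7.59*n^2 - 10.27*n - 0.82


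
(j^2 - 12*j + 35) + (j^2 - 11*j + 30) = 2*j^2 - 23*j + 65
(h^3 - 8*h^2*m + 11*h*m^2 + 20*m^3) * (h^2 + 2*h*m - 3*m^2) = h^5 - 6*h^4*m - 8*h^3*m^2 + 66*h^2*m^3 + 7*h*m^4 - 60*m^5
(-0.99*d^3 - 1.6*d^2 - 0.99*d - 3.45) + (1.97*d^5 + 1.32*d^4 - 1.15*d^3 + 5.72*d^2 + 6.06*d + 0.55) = 1.97*d^5 + 1.32*d^4 - 2.14*d^3 + 4.12*d^2 + 5.07*d - 2.9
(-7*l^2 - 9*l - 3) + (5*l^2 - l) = -2*l^2 - 10*l - 3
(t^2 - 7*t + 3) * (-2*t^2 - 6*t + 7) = -2*t^4 + 8*t^3 + 43*t^2 - 67*t + 21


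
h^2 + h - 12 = (h - 3)*(h + 4)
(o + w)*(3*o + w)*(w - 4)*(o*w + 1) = 3*o^3*w^2 - 12*o^3*w + 4*o^2*w^3 - 16*o^2*w^2 + 3*o^2*w - 12*o^2 + o*w^4 - 4*o*w^3 + 4*o*w^2 - 16*o*w + w^3 - 4*w^2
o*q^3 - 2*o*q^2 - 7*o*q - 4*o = (q - 4)*(q + 1)*(o*q + o)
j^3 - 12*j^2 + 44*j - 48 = (j - 6)*(j - 4)*(j - 2)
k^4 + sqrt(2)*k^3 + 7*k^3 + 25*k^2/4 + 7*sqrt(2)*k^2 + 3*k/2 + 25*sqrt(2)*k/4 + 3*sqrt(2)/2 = (k + 1/2)^2*(k + 6)*(k + sqrt(2))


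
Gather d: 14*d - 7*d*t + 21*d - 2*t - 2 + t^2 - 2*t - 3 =d*(35 - 7*t) + t^2 - 4*t - 5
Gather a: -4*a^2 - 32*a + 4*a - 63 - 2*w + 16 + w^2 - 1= -4*a^2 - 28*a + w^2 - 2*w - 48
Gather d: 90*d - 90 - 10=90*d - 100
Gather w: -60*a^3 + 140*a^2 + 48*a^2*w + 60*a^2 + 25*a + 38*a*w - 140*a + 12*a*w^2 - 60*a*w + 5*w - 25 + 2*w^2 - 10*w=-60*a^3 + 200*a^2 - 115*a + w^2*(12*a + 2) + w*(48*a^2 - 22*a - 5) - 25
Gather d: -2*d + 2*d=0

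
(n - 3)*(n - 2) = n^2 - 5*n + 6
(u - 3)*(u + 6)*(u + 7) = u^3 + 10*u^2 + 3*u - 126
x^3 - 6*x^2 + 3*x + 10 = (x - 5)*(x - 2)*(x + 1)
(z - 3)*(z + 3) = z^2 - 9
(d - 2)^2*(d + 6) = d^3 + 2*d^2 - 20*d + 24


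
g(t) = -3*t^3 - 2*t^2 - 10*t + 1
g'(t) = -9*t^2 - 4*t - 10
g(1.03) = -14.70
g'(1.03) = -23.67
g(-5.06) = 389.06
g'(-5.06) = -220.19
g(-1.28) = 16.81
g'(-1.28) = -19.63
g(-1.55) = 22.87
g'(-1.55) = -25.42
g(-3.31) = 120.98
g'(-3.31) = -95.36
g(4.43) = -343.36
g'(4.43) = -204.34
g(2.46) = -80.36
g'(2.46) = -74.30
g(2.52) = -84.91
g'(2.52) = -77.23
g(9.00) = -2438.00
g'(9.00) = -775.00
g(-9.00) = 2116.00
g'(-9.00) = -703.00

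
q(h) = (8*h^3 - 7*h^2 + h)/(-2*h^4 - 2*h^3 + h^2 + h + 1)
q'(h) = (24*h^2 - 14*h + 1)/(-2*h^4 - 2*h^3 + h^2 + h + 1) + (8*h^3 - 7*h^2 + h)*(8*h^3 + 6*h^2 - 2*h - 1)/(-2*h^4 - 2*h^3 + h^2 + h + 1)^2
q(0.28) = -0.07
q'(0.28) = -0.75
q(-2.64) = 3.61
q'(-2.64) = 2.90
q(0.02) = 0.02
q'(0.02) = 0.70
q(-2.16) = 5.81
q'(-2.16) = 7.20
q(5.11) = -0.56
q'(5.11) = 0.07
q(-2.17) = 5.74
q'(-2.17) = 7.04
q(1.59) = -1.02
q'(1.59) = 0.30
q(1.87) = -0.95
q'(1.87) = 0.21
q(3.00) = -0.77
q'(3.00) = 0.13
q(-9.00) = 0.55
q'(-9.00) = 0.08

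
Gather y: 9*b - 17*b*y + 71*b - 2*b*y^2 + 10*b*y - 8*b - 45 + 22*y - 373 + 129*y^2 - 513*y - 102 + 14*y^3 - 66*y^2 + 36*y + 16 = 72*b + 14*y^3 + y^2*(63 - 2*b) + y*(-7*b - 455) - 504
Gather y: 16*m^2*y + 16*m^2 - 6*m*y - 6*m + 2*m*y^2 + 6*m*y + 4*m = 16*m^2*y + 16*m^2 + 2*m*y^2 - 2*m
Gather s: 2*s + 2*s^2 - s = 2*s^2 + s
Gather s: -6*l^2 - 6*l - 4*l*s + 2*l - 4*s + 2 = -6*l^2 - 4*l + s*(-4*l - 4) + 2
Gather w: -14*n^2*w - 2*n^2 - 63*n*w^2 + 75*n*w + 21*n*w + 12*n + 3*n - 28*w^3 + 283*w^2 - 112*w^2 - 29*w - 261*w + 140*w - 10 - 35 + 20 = -2*n^2 + 15*n - 28*w^3 + w^2*(171 - 63*n) + w*(-14*n^2 + 96*n - 150) - 25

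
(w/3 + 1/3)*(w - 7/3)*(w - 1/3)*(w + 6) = w^4/3 + 13*w^3/9 - 107*w^2/27 - 95*w/27 + 14/9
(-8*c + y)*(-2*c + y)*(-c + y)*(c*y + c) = -16*c^4*y - 16*c^4 + 26*c^3*y^2 + 26*c^3*y - 11*c^2*y^3 - 11*c^2*y^2 + c*y^4 + c*y^3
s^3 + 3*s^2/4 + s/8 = s*(s + 1/4)*(s + 1/2)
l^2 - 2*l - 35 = (l - 7)*(l + 5)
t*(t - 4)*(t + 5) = t^3 + t^2 - 20*t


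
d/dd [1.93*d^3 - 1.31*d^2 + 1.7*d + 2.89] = 5.79*d^2 - 2.62*d + 1.7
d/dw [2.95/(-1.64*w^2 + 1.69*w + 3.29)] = (9.676*w - 4.9855)/(-1.64*w^2 + 1.69*w + 3.29)^2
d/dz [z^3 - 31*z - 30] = 3*z^2 - 31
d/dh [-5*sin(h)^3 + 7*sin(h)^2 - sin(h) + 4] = (-15*sin(h)^2 + 14*sin(h) - 1)*cos(h)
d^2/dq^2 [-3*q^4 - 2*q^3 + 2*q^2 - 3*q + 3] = -36*q^2 - 12*q + 4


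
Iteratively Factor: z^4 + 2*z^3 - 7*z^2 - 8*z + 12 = (z - 2)*(z^3 + 4*z^2 + z - 6) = (z - 2)*(z + 2)*(z^2 + 2*z - 3) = (z - 2)*(z - 1)*(z + 2)*(z + 3)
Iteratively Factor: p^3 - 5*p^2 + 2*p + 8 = (p + 1)*(p^2 - 6*p + 8) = (p - 4)*(p + 1)*(p - 2)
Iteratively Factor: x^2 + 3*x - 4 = (x - 1)*(x + 4)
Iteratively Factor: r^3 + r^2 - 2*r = (r - 1)*(r^2 + 2*r) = r*(r - 1)*(r + 2)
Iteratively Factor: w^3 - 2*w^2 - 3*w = (w - 3)*(w^2 + w) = (w - 3)*(w + 1)*(w)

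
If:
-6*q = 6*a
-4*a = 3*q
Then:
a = 0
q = 0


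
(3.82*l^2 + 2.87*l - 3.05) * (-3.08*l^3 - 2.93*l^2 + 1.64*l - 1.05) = -11.7656*l^5 - 20.0322*l^4 + 7.2497*l^3 + 9.6323*l^2 - 8.0155*l + 3.2025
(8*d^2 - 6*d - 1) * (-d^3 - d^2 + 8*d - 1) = -8*d^5 - 2*d^4 + 71*d^3 - 55*d^2 - 2*d + 1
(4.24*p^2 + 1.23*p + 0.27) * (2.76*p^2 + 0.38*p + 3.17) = 11.7024*p^4 + 5.006*p^3 + 14.6534*p^2 + 4.0017*p + 0.8559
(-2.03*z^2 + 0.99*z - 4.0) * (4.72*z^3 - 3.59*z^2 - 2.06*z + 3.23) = -9.5816*z^5 + 11.9605*z^4 - 18.2523*z^3 + 5.7637*z^2 + 11.4377*z - 12.92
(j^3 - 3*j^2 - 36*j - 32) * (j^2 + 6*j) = j^5 + 3*j^4 - 54*j^3 - 248*j^2 - 192*j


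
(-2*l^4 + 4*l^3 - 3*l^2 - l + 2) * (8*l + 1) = -16*l^5 + 30*l^4 - 20*l^3 - 11*l^2 + 15*l + 2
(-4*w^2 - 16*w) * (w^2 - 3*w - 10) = -4*w^4 - 4*w^3 + 88*w^2 + 160*w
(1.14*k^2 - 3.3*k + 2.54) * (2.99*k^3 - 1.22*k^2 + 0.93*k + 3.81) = 3.4086*k^5 - 11.2578*k^4 + 12.6808*k^3 - 1.8244*k^2 - 10.2108*k + 9.6774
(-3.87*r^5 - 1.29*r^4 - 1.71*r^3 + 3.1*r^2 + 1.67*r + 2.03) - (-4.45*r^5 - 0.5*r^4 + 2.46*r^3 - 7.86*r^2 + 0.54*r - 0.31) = 0.58*r^5 - 0.79*r^4 - 4.17*r^3 + 10.96*r^2 + 1.13*r + 2.34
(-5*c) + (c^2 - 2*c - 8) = c^2 - 7*c - 8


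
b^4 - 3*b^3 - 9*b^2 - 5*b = b*(b - 5)*(b + 1)^2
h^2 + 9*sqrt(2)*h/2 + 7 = (h + sqrt(2))*(h + 7*sqrt(2)/2)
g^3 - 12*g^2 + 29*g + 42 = (g - 7)*(g - 6)*(g + 1)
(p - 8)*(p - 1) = p^2 - 9*p + 8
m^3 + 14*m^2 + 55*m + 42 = (m + 1)*(m + 6)*(m + 7)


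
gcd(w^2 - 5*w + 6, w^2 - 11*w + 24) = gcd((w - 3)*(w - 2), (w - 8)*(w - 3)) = w - 3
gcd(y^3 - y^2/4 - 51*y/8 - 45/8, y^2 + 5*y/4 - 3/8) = y + 3/2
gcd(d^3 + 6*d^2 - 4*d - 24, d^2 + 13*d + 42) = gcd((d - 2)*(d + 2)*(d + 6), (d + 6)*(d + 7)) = d + 6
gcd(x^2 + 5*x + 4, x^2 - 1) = x + 1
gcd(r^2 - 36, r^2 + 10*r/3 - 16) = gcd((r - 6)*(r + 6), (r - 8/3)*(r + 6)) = r + 6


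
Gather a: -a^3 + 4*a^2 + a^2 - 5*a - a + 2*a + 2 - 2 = -a^3 + 5*a^2 - 4*a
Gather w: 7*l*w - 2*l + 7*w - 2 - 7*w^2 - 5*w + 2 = -2*l - 7*w^2 + w*(7*l + 2)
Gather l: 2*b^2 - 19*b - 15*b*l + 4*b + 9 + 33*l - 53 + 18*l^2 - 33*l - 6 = 2*b^2 - 15*b*l - 15*b + 18*l^2 - 50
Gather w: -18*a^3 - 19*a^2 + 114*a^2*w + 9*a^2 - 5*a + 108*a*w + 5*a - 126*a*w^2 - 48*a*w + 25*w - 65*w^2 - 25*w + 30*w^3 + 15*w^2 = -18*a^3 - 10*a^2 + 30*w^3 + w^2*(-126*a - 50) + w*(114*a^2 + 60*a)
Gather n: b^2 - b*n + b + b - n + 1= b^2 + 2*b + n*(-b - 1) + 1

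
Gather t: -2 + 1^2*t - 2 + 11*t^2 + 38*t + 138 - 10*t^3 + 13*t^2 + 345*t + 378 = -10*t^3 + 24*t^2 + 384*t + 512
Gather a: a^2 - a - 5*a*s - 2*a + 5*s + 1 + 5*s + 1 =a^2 + a*(-5*s - 3) + 10*s + 2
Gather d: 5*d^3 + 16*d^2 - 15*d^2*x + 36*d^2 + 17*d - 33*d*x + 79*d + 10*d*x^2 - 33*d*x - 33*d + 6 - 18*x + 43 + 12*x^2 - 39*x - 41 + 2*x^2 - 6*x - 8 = 5*d^3 + d^2*(52 - 15*x) + d*(10*x^2 - 66*x + 63) + 14*x^2 - 63*x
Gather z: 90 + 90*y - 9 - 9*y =81*y + 81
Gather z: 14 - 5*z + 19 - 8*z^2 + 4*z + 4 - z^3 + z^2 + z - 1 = -z^3 - 7*z^2 + 36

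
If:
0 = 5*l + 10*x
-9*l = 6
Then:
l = -2/3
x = 1/3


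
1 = 1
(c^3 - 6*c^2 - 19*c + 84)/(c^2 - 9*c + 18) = (c^2 - 3*c - 28)/(c - 6)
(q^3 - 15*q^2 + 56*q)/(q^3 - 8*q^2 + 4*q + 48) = q*(q^2 - 15*q + 56)/(q^3 - 8*q^2 + 4*q + 48)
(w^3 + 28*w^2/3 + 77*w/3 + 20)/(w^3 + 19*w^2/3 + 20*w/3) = (w + 3)/w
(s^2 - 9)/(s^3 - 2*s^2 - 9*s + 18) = 1/(s - 2)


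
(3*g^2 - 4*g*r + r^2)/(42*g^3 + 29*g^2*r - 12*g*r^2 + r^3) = (3*g^2 - 4*g*r + r^2)/(42*g^3 + 29*g^2*r - 12*g*r^2 + r^3)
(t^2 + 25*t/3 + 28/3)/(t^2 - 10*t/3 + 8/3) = (3*t^2 + 25*t + 28)/(3*t^2 - 10*t + 8)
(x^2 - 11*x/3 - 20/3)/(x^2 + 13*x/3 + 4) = (x - 5)/(x + 3)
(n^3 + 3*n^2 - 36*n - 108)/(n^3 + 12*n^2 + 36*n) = (n^2 - 3*n - 18)/(n*(n + 6))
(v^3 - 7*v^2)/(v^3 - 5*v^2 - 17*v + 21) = v^2/(v^2 + 2*v - 3)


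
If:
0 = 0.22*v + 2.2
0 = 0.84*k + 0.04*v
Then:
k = 0.48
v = -10.00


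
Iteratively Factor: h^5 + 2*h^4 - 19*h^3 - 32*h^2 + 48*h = (h + 3)*(h^4 - h^3 - 16*h^2 + 16*h) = h*(h + 3)*(h^3 - h^2 - 16*h + 16) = h*(h - 4)*(h + 3)*(h^2 + 3*h - 4) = h*(h - 4)*(h + 3)*(h + 4)*(h - 1)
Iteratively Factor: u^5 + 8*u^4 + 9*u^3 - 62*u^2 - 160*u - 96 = (u + 4)*(u^4 + 4*u^3 - 7*u^2 - 34*u - 24) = (u - 3)*(u + 4)*(u^3 + 7*u^2 + 14*u + 8) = (u - 3)*(u + 2)*(u + 4)*(u^2 + 5*u + 4) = (u - 3)*(u + 1)*(u + 2)*(u + 4)*(u + 4)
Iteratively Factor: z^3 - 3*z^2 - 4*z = (z - 4)*(z^2 + z) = z*(z - 4)*(z + 1)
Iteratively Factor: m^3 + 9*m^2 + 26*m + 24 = (m + 3)*(m^2 + 6*m + 8) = (m + 3)*(m + 4)*(m + 2)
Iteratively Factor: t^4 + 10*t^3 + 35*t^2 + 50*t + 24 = (t + 4)*(t^3 + 6*t^2 + 11*t + 6) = (t + 1)*(t + 4)*(t^2 + 5*t + 6) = (t + 1)*(t + 3)*(t + 4)*(t + 2)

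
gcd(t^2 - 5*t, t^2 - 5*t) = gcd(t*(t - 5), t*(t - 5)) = t^2 - 5*t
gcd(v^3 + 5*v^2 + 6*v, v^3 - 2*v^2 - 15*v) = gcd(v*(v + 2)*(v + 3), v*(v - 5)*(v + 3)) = v^2 + 3*v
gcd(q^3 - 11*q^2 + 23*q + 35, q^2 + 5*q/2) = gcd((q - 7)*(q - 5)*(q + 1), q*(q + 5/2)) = 1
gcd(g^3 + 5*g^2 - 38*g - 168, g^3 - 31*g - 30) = g - 6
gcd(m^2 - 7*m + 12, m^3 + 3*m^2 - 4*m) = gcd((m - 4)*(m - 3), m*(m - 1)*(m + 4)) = 1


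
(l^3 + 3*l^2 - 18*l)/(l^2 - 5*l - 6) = l*(-l^2 - 3*l + 18)/(-l^2 + 5*l + 6)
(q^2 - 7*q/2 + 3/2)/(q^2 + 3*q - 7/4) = 2*(q - 3)/(2*q + 7)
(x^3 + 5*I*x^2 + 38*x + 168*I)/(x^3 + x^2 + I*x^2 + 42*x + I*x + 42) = (x + 4*I)/(x + 1)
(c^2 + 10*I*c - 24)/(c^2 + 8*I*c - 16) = (c + 6*I)/(c + 4*I)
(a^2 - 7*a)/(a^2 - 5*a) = (a - 7)/(a - 5)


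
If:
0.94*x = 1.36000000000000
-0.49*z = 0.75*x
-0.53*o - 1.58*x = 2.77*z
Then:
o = 7.26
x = 1.45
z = -2.21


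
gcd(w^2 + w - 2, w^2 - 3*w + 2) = w - 1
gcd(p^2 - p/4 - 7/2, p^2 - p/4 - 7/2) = p^2 - p/4 - 7/2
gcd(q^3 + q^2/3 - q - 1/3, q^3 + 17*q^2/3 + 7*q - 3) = 1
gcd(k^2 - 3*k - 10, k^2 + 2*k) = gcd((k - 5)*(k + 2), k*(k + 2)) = k + 2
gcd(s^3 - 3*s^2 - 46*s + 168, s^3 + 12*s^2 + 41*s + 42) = s + 7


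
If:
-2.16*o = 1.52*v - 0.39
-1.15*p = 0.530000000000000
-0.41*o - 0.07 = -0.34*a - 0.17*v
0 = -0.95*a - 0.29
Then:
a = -0.31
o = -0.20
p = -0.46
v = 0.54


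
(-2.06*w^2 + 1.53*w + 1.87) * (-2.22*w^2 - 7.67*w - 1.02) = 4.5732*w^4 + 12.4036*w^3 - 13.7853*w^2 - 15.9035*w - 1.9074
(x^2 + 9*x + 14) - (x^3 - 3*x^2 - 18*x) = -x^3 + 4*x^2 + 27*x + 14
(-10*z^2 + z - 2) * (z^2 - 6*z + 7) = -10*z^4 + 61*z^3 - 78*z^2 + 19*z - 14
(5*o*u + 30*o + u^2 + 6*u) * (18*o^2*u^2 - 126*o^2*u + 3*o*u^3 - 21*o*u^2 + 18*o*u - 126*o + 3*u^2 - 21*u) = 90*o^3*u^3 - 90*o^3*u^2 - 3780*o^3*u + 33*o^2*u^4 - 33*o^2*u^3 - 1296*o^2*u^2 - 90*o^2*u - 3780*o^2 + 3*o*u^5 - 3*o*u^4 - 93*o*u^3 - 33*o*u^2 - 1386*o*u + 3*u^4 - 3*u^3 - 126*u^2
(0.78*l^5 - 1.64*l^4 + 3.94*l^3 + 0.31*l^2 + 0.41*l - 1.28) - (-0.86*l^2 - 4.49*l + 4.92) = 0.78*l^5 - 1.64*l^4 + 3.94*l^3 + 1.17*l^2 + 4.9*l - 6.2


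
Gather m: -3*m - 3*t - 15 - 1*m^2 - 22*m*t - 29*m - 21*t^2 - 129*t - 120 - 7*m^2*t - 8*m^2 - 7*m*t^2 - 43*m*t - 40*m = m^2*(-7*t - 9) + m*(-7*t^2 - 65*t - 72) - 21*t^2 - 132*t - 135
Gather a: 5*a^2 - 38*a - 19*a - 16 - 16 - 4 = 5*a^2 - 57*a - 36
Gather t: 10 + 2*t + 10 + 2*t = 4*t + 20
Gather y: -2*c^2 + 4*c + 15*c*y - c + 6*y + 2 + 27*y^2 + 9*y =-2*c^2 + 3*c + 27*y^2 + y*(15*c + 15) + 2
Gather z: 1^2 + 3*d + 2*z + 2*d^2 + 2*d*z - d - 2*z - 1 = 2*d^2 + 2*d*z + 2*d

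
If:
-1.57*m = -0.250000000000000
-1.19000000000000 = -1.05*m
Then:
No Solution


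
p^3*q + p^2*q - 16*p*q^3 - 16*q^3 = (p - 4*q)*(p + 4*q)*(p*q + q)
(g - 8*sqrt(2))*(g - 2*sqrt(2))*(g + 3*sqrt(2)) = g^3 - 7*sqrt(2)*g^2 - 28*g + 96*sqrt(2)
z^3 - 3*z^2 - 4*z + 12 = (z - 3)*(z - 2)*(z + 2)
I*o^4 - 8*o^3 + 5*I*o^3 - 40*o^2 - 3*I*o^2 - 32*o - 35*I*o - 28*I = (o + 4)*(o + I)*(o + 7*I)*(I*o + I)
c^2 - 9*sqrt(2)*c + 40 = (c - 5*sqrt(2))*(c - 4*sqrt(2))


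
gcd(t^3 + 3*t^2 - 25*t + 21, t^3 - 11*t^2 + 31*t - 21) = t^2 - 4*t + 3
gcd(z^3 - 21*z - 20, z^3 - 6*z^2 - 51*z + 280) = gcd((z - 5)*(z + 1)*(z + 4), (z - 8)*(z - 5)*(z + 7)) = z - 5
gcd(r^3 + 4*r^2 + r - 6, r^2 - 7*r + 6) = r - 1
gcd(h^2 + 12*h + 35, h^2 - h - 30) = h + 5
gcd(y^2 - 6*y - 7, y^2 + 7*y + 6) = y + 1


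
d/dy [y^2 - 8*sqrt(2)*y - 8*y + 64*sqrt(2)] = 2*y - 8*sqrt(2) - 8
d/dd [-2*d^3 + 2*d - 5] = 2 - 6*d^2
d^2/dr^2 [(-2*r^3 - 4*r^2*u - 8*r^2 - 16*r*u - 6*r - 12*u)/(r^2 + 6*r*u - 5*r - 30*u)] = 4*(-(2*r + 6*u - 5)^2*(r^3 + 2*r^2*u + 4*r^2 + 8*r*u + 3*r + 6*u) - (3*r + 2*u + 4)*(r^2 + 6*r*u - 5*r - 30*u)^2 + (r^2 + 6*r*u - 5*r - 30*u)*(r^3 + 2*r^2*u + 4*r^2 + 8*r*u + 3*r + 6*u + (2*r + 6*u - 5)*(3*r^2 + 4*r*u + 8*r + 8*u + 3)))/(r^2 + 6*r*u - 5*r - 30*u)^3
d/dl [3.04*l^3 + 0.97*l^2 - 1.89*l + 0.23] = 9.12*l^2 + 1.94*l - 1.89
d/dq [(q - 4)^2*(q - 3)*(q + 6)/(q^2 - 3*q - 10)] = 2*(q^5 - 7*q^4 - 5*q^3 + 18*q^2 + 548*q - 1392)/(q^4 - 6*q^3 - 11*q^2 + 60*q + 100)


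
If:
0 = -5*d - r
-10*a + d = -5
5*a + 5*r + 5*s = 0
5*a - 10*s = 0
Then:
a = 50/97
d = 15/97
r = -75/97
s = 25/97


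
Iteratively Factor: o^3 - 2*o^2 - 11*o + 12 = (o - 4)*(o^2 + 2*o - 3) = (o - 4)*(o - 1)*(o + 3)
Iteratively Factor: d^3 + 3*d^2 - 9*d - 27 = (d + 3)*(d^2 - 9) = (d - 3)*(d + 3)*(d + 3)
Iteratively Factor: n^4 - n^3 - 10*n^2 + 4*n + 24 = (n - 3)*(n^3 + 2*n^2 - 4*n - 8) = (n - 3)*(n + 2)*(n^2 - 4) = (n - 3)*(n + 2)^2*(n - 2)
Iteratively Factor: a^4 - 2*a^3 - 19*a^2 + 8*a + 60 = (a - 5)*(a^3 + 3*a^2 - 4*a - 12) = (a - 5)*(a - 2)*(a^2 + 5*a + 6) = (a - 5)*(a - 2)*(a + 3)*(a + 2)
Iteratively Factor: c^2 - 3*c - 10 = (c - 5)*(c + 2)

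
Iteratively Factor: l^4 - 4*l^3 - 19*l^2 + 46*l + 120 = (l + 3)*(l^3 - 7*l^2 + 2*l + 40) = (l + 2)*(l + 3)*(l^2 - 9*l + 20) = (l - 4)*(l + 2)*(l + 3)*(l - 5)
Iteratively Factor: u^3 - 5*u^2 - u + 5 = (u - 5)*(u^2 - 1) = (u - 5)*(u - 1)*(u + 1)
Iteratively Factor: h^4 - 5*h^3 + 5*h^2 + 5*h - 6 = (h + 1)*(h^3 - 6*h^2 + 11*h - 6) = (h - 2)*(h + 1)*(h^2 - 4*h + 3) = (h - 3)*(h - 2)*(h + 1)*(h - 1)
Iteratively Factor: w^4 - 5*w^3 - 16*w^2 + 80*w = (w - 4)*(w^3 - w^2 - 20*w) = (w - 5)*(w - 4)*(w^2 + 4*w) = (w - 5)*(w - 4)*(w + 4)*(w)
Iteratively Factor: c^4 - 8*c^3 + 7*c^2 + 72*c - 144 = (c - 3)*(c^3 - 5*c^2 - 8*c + 48) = (c - 3)*(c + 3)*(c^2 - 8*c + 16) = (c - 4)*(c - 3)*(c + 3)*(c - 4)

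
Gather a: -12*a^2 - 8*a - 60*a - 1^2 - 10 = -12*a^2 - 68*a - 11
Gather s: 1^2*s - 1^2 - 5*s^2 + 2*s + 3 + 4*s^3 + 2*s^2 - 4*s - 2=4*s^3 - 3*s^2 - s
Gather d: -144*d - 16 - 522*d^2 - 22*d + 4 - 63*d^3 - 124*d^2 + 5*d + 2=-63*d^3 - 646*d^2 - 161*d - 10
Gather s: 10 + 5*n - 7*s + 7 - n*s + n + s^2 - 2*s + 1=6*n + s^2 + s*(-n - 9) + 18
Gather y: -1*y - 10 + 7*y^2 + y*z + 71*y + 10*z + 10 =7*y^2 + y*(z + 70) + 10*z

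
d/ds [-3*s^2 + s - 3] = 1 - 6*s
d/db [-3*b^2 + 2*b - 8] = 2 - 6*b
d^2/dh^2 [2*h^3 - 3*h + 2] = 12*h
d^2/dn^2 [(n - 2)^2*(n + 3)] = 6*n - 2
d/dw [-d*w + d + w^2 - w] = -d + 2*w - 1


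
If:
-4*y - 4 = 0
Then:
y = -1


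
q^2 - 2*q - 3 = (q - 3)*(q + 1)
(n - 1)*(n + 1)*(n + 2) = n^3 + 2*n^2 - n - 2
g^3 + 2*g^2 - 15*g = g*(g - 3)*(g + 5)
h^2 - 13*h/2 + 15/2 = (h - 5)*(h - 3/2)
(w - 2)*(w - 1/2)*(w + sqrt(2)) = w^3 - 5*w^2/2 + sqrt(2)*w^2 - 5*sqrt(2)*w/2 + w + sqrt(2)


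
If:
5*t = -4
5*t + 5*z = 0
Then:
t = -4/5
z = 4/5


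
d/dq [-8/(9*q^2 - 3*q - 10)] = 24*(6*q - 1)/(-9*q^2 + 3*q + 10)^2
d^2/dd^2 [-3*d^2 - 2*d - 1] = -6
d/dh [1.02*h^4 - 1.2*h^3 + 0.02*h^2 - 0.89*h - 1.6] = 4.08*h^3 - 3.6*h^2 + 0.04*h - 0.89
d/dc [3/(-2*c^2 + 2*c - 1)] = 6*(2*c - 1)/(2*c^2 - 2*c + 1)^2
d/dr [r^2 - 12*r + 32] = 2*r - 12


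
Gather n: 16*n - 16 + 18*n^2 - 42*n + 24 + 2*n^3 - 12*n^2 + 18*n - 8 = 2*n^3 + 6*n^2 - 8*n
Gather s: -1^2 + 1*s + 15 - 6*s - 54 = -5*s - 40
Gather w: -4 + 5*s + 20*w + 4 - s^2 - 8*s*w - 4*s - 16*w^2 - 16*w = -s^2 + s - 16*w^2 + w*(4 - 8*s)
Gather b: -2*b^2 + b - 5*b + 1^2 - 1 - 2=-2*b^2 - 4*b - 2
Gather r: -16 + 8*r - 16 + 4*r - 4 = 12*r - 36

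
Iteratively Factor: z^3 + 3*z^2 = (z + 3)*(z^2) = z*(z + 3)*(z)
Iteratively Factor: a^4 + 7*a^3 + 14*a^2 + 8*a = (a + 4)*(a^3 + 3*a^2 + 2*a) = (a + 2)*(a + 4)*(a^2 + a) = a*(a + 2)*(a + 4)*(a + 1)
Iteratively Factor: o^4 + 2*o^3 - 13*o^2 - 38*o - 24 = (o + 2)*(o^3 - 13*o - 12) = (o - 4)*(o + 2)*(o^2 + 4*o + 3) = (o - 4)*(o + 2)*(o + 3)*(o + 1)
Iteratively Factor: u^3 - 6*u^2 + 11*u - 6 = (u - 2)*(u^2 - 4*u + 3) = (u - 3)*(u - 2)*(u - 1)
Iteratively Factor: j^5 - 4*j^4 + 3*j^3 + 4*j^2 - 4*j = (j)*(j^4 - 4*j^3 + 3*j^2 + 4*j - 4) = j*(j - 2)*(j^3 - 2*j^2 - j + 2) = j*(j - 2)*(j + 1)*(j^2 - 3*j + 2) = j*(j - 2)*(j - 1)*(j + 1)*(j - 2)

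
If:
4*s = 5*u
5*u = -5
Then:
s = -5/4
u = -1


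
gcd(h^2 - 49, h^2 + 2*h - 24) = 1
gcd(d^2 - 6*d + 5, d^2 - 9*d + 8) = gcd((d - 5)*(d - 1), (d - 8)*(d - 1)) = d - 1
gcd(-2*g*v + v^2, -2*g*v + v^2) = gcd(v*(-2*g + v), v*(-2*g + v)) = -2*g*v + v^2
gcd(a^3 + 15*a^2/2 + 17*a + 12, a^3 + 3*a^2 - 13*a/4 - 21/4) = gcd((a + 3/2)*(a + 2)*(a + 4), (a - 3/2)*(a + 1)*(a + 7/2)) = 1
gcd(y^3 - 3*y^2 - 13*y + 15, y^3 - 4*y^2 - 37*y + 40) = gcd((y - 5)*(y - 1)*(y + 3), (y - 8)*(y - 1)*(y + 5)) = y - 1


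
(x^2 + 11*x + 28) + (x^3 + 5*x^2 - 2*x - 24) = x^3 + 6*x^2 + 9*x + 4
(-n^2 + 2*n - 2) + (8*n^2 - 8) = 7*n^2 + 2*n - 10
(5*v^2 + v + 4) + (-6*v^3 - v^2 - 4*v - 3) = -6*v^3 + 4*v^2 - 3*v + 1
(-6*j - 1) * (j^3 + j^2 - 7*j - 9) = -6*j^4 - 7*j^3 + 41*j^2 + 61*j + 9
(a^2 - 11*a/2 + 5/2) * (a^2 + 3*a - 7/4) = a^4 - 5*a^3/2 - 63*a^2/4 + 137*a/8 - 35/8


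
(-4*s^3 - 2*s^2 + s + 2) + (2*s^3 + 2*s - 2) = -2*s^3 - 2*s^2 + 3*s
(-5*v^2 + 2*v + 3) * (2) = -10*v^2 + 4*v + 6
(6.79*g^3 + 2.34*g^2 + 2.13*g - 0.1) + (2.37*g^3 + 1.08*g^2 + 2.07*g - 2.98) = 9.16*g^3 + 3.42*g^2 + 4.2*g - 3.08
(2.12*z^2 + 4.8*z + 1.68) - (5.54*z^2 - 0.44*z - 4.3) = -3.42*z^2 + 5.24*z + 5.98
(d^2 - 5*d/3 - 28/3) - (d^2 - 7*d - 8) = 16*d/3 - 4/3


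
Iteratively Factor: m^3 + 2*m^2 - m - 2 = (m + 2)*(m^2 - 1) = (m - 1)*(m + 2)*(m + 1)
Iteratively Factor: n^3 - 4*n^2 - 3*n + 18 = (n + 2)*(n^2 - 6*n + 9) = (n - 3)*(n + 2)*(n - 3)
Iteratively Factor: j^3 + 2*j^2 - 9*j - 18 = (j + 2)*(j^2 - 9) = (j + 2)*(j + 3)*(j - 3)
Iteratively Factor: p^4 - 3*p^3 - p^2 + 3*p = (p - 1)*(p^3 - 2*p^2 - 3*p) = (p - 3)*(p - 1)*(p^2 + p) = (p - 3)*(p - 1)*(p + 1)*(p)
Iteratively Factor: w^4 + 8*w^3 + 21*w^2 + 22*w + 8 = (w + 4)*(w^3 + 4*w^2 + 5*w + 2) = (w + 2)*(w + 4)*(w^2 + 2*w + 1) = (w + 1)*(w + 2)*(w + 4)*(w + 1)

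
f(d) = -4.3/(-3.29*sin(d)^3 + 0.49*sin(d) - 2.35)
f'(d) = -4.3*(9.87*sin(d)^2*cos(d) - 0.49*cos(d))/(-3.29*sin(d)^3 + 0.49*sin(d) - 2.35)^2 = (2.107 - 42.441*sin(d)^2)*cos(d)/(3.29*sin(d)^3 - 0.49*sin(d) + 2.35)^2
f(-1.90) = 166.97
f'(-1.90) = 17499.22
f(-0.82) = 3.02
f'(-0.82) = -6.94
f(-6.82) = 1.99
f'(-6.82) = -1.66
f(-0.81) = 2.96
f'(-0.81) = -6.57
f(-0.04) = 1.81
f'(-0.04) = 0.36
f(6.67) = 1.84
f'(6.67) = -0.66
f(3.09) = 1.85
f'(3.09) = -0.37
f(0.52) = 1.71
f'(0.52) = -1.15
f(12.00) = 2.04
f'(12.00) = -1.93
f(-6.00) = 1.88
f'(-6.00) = -0.22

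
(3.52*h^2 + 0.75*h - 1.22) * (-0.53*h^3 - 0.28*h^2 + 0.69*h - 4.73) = -1.8656*h^5 - 1.3831*h^4 + 2.8654*h^3 - 15.7905*h^2 - 4.3893*h + 5.7706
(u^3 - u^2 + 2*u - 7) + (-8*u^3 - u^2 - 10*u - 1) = -7*u^3 - 2*u^2 - 8*u - 8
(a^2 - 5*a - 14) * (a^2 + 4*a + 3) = a^4 - a^3 - 31*a^2 - 71*a - 42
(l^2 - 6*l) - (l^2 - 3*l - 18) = 18 - 3*l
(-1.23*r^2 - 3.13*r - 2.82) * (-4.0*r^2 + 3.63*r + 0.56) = 4.92*r^4 + 8.0551*r^3 - 0.7707*r^2 - 11.9894*r - 1.5792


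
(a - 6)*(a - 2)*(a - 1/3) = a^3 - 25*a^2/3 + 44*a/3 - 4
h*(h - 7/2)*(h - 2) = h^3 - 11*h^2/2 + 7*h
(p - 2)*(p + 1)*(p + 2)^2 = p^4 + 3*p^3 - 2*p^2 - 12*p - 8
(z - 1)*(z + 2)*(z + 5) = z^3 + 6*z^2 + 3*z - 10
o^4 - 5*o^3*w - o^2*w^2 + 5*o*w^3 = o*(o - 5*w)*(o - w)*(o + w)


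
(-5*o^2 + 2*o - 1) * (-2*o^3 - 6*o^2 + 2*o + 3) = 10*o^5 + 26*o^4 - 20*o^3 - 5*o^2 + 4*o - 3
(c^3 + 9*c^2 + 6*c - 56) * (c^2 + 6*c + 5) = c^5 + 15*c^4 + 65*c^3 + 25*c^2 - 306*c - 280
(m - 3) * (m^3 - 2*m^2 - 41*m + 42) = m^4 - 5*m^3 - 35*m^2 + 165*m - 126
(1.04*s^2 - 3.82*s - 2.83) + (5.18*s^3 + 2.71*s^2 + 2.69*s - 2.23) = 5.18*s^3 + 3.75*s^2 - 1.13*s - 5.06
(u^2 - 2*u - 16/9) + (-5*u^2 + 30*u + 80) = -4*u^2 + 28*u + 704/9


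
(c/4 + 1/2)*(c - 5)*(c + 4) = c^3/4 + c^2/4 - 11*c/2 - 10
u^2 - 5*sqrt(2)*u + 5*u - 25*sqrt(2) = (u + 5)*(u - 5*sqrt(2))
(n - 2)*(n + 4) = n^2 + 2*n - 8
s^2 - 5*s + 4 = (s - 4)*(s - 1)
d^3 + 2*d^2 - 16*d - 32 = (d - 4)*(d + 2)*(d + 4)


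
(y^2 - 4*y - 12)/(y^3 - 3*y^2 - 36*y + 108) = (y + 2)/(y^2 + 3*y - 18)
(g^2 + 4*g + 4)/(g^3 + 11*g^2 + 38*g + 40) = (g + 2)/(g^2 + 9*g + 20)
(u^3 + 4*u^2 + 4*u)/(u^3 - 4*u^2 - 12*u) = (u + 2)/(u - 6)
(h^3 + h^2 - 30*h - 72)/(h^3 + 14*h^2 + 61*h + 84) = (h - 6)/(h + 7)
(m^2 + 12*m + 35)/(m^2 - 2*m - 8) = (m^2 + 12*m + 35)/(m^2 - 2*m - 8)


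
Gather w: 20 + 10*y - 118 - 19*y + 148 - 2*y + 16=66 - 11*y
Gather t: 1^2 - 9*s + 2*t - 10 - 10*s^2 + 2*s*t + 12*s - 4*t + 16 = -10*s^2 + 3*s + t*(2*s - 2) + 7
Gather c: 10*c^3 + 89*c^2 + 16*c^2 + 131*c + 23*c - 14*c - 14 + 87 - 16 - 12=10*c^3 + 105*c^2 + 140*c + 45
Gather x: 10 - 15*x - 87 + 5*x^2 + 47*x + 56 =5*x^2 + 32*x - 21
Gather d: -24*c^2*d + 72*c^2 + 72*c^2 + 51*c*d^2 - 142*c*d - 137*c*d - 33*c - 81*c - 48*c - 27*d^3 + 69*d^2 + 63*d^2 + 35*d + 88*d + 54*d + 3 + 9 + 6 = 144*c^2 - 162*c - 27*d^3 + d^2*(51*c + 132) + d*(-24*c^2 - 279*c + 177) + 18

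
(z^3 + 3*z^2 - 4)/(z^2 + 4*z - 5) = (z^2 + 4*z + 4)/(z + 5)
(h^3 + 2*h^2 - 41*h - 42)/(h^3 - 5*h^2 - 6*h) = (h + 7)/h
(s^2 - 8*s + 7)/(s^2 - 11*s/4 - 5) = 4*(-s^2 + 8*s - 7)/(-4*s^2 + 11*s + 20)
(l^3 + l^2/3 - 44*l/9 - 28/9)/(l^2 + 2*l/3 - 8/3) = (9*l^2 - 15*l - 14)/(3*(3*l - 4))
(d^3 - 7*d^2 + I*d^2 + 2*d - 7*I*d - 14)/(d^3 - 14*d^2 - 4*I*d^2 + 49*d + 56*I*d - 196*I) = (d^2 + I*d + 2)/(d^2 - d*(7 + 4*I) + 28*I)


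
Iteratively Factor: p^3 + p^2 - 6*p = (p)*(p^2 + p - 6) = p*(p + 3)*(p - 2)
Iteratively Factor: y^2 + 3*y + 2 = (y + 2)*(y + 1)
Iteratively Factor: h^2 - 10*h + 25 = (h - 5)*(h - 5)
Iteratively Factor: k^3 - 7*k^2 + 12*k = (k - 4)*(k^2 - 3*k) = (k - 4)*(k - 3)*(k)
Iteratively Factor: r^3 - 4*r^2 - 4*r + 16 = (r - 4)*(r^2 - 4) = (r - 4)*(r - 2)*(r + 2)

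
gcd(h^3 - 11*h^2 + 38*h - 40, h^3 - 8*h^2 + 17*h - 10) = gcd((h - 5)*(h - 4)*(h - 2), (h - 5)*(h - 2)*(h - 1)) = h^2 - 7*h + 10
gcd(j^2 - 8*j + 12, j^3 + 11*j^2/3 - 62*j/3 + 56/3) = j - 2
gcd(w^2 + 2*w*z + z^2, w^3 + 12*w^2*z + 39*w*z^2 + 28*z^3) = w + z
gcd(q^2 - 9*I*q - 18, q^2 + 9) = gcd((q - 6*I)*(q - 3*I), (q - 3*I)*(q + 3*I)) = q - 3*I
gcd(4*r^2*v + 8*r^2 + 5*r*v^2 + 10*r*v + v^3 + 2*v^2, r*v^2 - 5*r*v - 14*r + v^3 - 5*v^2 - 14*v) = r*v + 2*r + v^2 + 2*v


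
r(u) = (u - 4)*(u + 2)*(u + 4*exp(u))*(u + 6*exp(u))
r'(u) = (u - 4)*(u + 2)*(u + 4*exp(u))*(6*exp(u) + 1) + (u - 4)*(u + 2)*(u + 6*exp(u))*(4*exp(u) + 1) + (u - 4)*(u + 4*exp(u))*(u + 6*exp(u)) + (u + 2)*(u + 4*exp(u))*(u + 6*exp(u)) = 10*u^3*exp(u) + 4*u^3 + 48*u^2*exp(2*u) + 10*u^2*exp(u) - 6*u^2 - 48*u*exp(2*u) - 120*u*exp(u) - 16*u - 432*exp(2*u) - 80*exp(u)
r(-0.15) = -126.76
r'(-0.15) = -364.85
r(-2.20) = 3.34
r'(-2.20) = -23.63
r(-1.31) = 0.26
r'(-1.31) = 0.19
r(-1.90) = -0.77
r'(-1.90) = -5.17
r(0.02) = -202.47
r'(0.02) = -534.99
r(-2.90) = 42.77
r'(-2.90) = -95.33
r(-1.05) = -1.76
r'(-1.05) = -18.79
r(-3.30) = 92.11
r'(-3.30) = -153.53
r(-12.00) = 23039.88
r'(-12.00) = -7584.09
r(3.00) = -51469.29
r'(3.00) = -59694.59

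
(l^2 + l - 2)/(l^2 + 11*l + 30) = (l^2 + l - 2)/(l^2 + 11*l + 30)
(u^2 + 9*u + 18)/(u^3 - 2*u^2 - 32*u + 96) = (u + 3)/(u^2 - 8*u + 16)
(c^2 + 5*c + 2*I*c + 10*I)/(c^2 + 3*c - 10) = (c + 2*I)/(c - 2)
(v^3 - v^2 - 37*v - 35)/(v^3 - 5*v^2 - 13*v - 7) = (v + 5)/(v + 1)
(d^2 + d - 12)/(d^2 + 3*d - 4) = (d - 3)/(d - 1)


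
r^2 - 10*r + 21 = (r - 7)*(r - 3)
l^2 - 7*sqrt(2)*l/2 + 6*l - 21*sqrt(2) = (l + 6)*(l - 7*sqrt(2)/2)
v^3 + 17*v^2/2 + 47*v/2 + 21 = (v + 2)*(v + 3)*(v + 7/2)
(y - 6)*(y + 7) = y^2 + y - 42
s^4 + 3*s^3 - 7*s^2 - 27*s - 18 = (s - 3)*(s + 1)*(s + 2)*(s + 3)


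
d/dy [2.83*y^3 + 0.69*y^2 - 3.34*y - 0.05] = 8.49*y^2 + 1.38*y - 3.34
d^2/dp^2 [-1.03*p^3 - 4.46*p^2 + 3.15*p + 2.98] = -6.18*p - 8.92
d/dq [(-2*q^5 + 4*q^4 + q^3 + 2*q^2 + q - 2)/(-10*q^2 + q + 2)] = 2*(30*q^6 - 44*q^5 - 9*q^4 + 17*q^3 + 9*q^2 - 16*q + 2)/(100*q^4 - 20*q^3 - 39*q^2 + 4*q + 4)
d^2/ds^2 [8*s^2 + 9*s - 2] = 16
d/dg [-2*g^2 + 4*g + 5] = 4 - 4*g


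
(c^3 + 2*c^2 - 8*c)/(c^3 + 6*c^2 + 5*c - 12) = c*(c - 2)/(c^2 + 2*c - 3)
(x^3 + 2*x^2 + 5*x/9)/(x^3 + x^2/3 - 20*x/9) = (3*x + 1)/(3*x - 4)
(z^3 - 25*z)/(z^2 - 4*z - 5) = z*(z + 5)/(z + 1)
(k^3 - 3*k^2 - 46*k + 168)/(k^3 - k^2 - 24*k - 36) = (k^2 + 3*k - 28)/(k^2 + 5*k + 6)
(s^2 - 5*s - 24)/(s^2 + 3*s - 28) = (s^2 - 5*s - 24)/(s^2 + 3*s - 28)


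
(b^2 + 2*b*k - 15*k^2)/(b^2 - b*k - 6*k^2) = (b + 5*k)/(b + 2*k)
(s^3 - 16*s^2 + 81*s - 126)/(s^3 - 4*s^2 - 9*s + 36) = (s^2 - 13*s + 42)/(s^2 - s - 12)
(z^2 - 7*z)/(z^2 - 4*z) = (z - 7)/(z - 4)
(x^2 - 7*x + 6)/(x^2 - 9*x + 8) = (x - 6)/(x - 8)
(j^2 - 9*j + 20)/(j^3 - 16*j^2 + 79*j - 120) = (j - 4)/(j^2 - 11*j + 24)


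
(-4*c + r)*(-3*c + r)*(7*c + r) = 84*c^3 - 37*c^2*r + r^3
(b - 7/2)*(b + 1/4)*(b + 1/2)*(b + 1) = b^4 - 7*b^3/4 - 21*b^2/4 - 47*b/16 - 7/16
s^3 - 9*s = s*(s - 3)*(s + 3)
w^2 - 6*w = w*(w - 6)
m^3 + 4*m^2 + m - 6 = (m - 1)*(m + 2)*(m + 3)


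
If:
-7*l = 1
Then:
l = -1/7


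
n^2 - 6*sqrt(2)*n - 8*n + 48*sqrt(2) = (n - 8)*(n - 6*sqrt(2))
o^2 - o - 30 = (o - 6)*(o + 5)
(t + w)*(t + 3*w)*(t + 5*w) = t^3 + 9*t^2*w + 23*t*w^2 + 15*w^3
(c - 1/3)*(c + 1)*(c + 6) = c^3 + 20*c^2/3 + 11*c/3 - 2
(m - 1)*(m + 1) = m^2 - 1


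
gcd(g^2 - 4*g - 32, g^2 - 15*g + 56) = g - 8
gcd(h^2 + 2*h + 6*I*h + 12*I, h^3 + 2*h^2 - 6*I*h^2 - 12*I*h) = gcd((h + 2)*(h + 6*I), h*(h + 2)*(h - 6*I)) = h + 2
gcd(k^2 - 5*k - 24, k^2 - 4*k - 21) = k + 3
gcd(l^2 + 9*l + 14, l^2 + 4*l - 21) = l + 7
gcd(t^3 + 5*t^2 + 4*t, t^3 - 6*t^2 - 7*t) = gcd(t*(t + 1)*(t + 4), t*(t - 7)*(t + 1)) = t^2 + t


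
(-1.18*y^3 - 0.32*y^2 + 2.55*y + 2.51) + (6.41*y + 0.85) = -1.18*y^3 - 0.32*y^2 + 8.96*y + 3.36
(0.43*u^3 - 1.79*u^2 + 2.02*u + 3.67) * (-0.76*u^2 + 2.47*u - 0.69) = -0.3268*u^5 + 2.4225*u^4 - 6.2532*u^3 + 3.4353*u^2 + 7.6711*u - 2.5323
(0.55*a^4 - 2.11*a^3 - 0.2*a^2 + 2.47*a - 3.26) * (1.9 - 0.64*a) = -0.352*a^5 + 2.3954*a^4 - 3.881*a^3 - 1.9608*a^2 + 6.7794*a - 6.194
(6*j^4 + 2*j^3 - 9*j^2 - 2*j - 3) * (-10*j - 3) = -60*j^5 - 38*j^4 + 84*j^3 + 47*j^2 + 36*j + 9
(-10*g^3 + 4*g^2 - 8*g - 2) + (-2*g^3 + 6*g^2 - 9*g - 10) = -12*g^3 + 10*g^2 - 17*g - 12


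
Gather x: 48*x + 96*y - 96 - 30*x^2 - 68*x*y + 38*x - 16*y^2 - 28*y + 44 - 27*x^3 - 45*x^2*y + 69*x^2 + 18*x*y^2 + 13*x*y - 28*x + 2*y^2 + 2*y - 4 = -27*x^3 + x^2*(39 - 45*y) + x*(18*y^2 - 55*y + 58) - 14*y^2 + 70*y - 56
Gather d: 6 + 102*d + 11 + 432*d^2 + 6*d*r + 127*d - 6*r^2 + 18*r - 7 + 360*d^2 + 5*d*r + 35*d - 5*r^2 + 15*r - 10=792*d^2 + d*(11*r + 264) - 11*r^2 + 33*r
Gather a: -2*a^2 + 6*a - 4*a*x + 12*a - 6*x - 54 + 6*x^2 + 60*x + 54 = -2*a^2 + a*(18 - 4*x) + 6*x^2 + 54*x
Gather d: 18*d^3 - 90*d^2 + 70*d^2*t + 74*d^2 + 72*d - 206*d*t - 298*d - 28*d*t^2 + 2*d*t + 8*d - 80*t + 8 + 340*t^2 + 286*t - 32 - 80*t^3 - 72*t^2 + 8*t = 18*d^3 + d^2*(70*t - 16) + d*(-28*t^2 - 204*t - 218) - 80*t^3 + 268*t^2 + 214*t - 24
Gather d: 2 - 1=1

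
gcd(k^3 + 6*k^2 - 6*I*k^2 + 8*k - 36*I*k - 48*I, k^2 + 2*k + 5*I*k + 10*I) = k + 2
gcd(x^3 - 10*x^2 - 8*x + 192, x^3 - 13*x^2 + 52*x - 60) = x - 6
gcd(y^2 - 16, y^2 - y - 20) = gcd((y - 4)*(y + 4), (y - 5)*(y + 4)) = y + 4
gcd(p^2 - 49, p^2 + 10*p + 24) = 1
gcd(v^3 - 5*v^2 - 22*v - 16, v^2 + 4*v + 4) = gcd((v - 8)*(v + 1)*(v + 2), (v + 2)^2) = v + 2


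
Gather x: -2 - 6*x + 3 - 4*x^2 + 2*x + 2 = -4*x^2 - 4*x + 3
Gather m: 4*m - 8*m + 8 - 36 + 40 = 12 - 4*m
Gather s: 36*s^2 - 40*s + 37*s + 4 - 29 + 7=36*s^2 - 3*s - 18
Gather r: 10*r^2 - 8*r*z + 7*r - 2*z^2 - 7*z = 10*r^2 + r*(7 - 8*z) - 2*z^2 - 7*z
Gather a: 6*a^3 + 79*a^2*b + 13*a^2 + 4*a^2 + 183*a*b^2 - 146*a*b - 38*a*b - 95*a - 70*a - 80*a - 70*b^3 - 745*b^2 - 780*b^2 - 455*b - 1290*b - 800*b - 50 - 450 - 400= 6*a^3 + a^2*(79*b + 17) + a*(183*b^2 - 184*b - 245) - 70*b^3 - 1525*b^2 - 2545*b - 900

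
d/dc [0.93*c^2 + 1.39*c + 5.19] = 1.86*c + 1.39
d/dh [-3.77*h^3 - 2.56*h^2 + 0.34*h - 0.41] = -11.31*h^2 - 5.12*h + 0.34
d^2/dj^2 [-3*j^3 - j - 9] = -18*j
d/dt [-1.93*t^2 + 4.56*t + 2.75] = 4.56 - 3.86*t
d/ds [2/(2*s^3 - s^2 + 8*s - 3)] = 4*(-3*s^2 + s - 4)/(2*s^3 - s^2 + 8*s - 3)^2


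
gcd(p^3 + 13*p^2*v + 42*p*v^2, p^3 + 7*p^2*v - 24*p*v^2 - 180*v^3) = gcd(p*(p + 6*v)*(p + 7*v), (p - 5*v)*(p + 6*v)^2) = p + 6*v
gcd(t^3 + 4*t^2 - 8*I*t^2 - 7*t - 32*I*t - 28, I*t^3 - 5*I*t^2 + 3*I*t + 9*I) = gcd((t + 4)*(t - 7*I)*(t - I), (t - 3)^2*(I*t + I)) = 1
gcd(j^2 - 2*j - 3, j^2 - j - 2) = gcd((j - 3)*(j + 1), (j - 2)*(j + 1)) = j + 1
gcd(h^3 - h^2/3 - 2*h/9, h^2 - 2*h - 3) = 1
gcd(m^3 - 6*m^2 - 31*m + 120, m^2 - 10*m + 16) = m - 8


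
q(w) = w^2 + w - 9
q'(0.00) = 1.00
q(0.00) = -9.00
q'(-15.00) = -29.00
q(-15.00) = 201.00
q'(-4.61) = -8.22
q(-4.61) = 7.64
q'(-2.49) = -3.98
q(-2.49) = -5.29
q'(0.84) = 2.68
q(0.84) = -7.45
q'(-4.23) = -7.46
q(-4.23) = 4.66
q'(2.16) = 5.32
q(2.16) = -2.17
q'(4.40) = 9.80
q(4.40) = 14.76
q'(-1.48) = -1.96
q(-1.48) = -8.29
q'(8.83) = 18.66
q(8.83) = 77.80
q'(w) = 2*w + 1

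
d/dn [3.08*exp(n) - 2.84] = 3.08*exp(n)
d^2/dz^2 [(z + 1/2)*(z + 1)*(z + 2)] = 6*z + 7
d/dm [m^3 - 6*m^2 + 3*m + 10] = 3*m^2 - 12*m + 3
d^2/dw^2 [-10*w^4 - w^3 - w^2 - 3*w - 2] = -120*w^2 - 6*w - 2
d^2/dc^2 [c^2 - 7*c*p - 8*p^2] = 2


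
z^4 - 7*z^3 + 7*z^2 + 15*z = z*(z - 5)*(z - 3)*(z + 1)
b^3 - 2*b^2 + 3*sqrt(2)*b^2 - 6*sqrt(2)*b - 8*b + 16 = (b - 2)*(b - sqrt(2))*(b + 4*sqrt(2))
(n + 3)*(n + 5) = n^2 + 8*n + 15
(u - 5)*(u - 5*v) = u^2 - 5*u*v - 5*u + 25*v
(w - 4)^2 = w^2 - 8*w + 16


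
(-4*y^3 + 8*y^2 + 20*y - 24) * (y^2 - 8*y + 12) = -4*y^5 + 40*y^4 - 92*y^3 - 88*y^2 + 432*y - 288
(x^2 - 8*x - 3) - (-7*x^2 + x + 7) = 8*x^2 - 9*x - 10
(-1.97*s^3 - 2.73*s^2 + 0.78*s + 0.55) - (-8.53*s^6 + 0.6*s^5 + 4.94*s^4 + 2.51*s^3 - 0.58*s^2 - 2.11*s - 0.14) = 8.53*s^6 - 0.6*s^5 - 4.94*s^4 - 4.48*s^3 - 2.15*s^2 + 2.89*s + 0.69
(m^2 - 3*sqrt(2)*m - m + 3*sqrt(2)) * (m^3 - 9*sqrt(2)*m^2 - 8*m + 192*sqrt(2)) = m^5 - 12*sqrt(2)*m^4 - m^4 + 12*sqrt(2)*m^3 + 46*m^3 - 46*m^2 + 216*sqrt(2)*m^2 - 1152*m - 216*sqrt(2)*m + 1152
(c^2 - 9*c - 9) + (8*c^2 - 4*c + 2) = 9*c^2 - 13*c - 7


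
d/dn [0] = 0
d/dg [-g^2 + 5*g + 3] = 5 - 2*g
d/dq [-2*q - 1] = -2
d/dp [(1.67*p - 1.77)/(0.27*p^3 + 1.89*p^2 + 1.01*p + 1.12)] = (-0.9018*p^3 - 1.7226*p^2 + 6.6906*p + 3.6581)/(0.0729*p^6 + 1.0206*p^5 + 4.1175*p^4 + 4.4226*p^3 + 5.2537*p^2 + 2.2624*p + 1.2544)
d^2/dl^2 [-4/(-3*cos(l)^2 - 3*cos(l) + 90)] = (-16*sin(l)^4/3 + 164*sin(l)^2 - 35*cos(l) - cos(3*l) - 76)/((cos(l) - 5)^3*(cos(l) + 6)^3)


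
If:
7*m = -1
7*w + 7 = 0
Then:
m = -1/7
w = -1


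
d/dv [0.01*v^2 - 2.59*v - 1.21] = 0.02*v - 2.59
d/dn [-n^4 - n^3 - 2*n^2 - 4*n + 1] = -4*n^3 - 3*n^2 - 4*n - 4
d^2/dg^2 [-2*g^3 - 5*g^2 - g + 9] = -12*g - 10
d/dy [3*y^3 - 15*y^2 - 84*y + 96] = 9*y^2 - 30*y - 84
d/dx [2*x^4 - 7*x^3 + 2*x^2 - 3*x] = 8*x^3 - 21*x^2 + 4*x - 3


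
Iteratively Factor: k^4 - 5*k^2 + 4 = (k + 1)*(k^3 - k^2 - 4*k + 4) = (k + 1)*(k + 2)*(k^2 - 3*k + 2) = (k - 2)*(k + 1)*(k + 2)*(k - 1)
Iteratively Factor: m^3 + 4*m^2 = (m)*(m^2 + 4*m) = m^2*(m + 4)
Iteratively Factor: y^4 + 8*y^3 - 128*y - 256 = (y + 4)*(y^3 + 4*y^2 - 16*y - 64) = (y - 4)*(y + 4)*(y^2 + 8*y + 16) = (y - 4)*(y + 4)^2*(y + 4)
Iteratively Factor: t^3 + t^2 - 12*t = (t + 4)*(t^2 - 3*t) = t*(t + 4)*(t - 3)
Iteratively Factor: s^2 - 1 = (s - 1)*(s + 1)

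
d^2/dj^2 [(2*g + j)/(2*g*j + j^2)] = 2/j^3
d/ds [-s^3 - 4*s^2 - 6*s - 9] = -3*s^2 - 8*s - 6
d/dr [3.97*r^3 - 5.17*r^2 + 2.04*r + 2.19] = 11.91*r^2 - 10.34*r + 2.04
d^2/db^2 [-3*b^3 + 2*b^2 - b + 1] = 4 - 18*b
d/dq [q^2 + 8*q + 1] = 2*q + 8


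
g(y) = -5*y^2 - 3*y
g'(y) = -10*y - 3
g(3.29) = -63.99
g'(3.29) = -35.90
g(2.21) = -31.05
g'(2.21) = -25.10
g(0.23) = -0.95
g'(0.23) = -5.30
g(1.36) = -13.33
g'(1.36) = -16.60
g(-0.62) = -0.06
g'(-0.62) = 3.20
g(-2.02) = -14.34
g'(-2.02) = 17.20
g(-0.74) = -0.52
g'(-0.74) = 4.40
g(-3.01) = -36.27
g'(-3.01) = 27.10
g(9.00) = -432.00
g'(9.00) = -93.00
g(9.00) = -432.00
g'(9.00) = -93.00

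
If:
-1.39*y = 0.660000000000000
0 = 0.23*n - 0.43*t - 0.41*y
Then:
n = 1.8695652173913*t - 0.846418517360025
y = -0.47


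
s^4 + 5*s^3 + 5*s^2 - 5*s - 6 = (s - 1)*(s + 1)*(s + 2)*(s + 3)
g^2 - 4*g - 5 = (g - 5)*(g + 1)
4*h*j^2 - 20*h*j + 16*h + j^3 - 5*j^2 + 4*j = (4*h + j)*(j - 4)*(j - 1)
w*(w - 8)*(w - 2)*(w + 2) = w^4 - 8*w^3 - 4*w^2 + 32*w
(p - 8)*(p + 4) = p^2 - 4*p - 32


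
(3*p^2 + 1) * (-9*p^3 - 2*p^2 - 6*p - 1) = -27*p^5 - 6*p^4 - 27*p^3 - 5*p^2 - 6*p - 1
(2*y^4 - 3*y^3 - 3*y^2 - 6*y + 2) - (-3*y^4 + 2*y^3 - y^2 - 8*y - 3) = 5*y^4 - 5*y^3 - 2*y^2 + 2*y + 5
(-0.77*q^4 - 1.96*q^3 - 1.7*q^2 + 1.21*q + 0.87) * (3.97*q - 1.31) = -3.0569*q^5 - 6.7725*q^4 - 4.1814*q^3 + 7.0307*q^2 + 1.8688*q - 1.1397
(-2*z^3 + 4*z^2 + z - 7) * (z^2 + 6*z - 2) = -2*z^5 - 8*z^4 + 29*z^3 - 9*z^2 - 44*z + 14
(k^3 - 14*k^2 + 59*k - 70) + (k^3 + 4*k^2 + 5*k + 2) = 2*k^3 - 10*k^2 + 64*k - 68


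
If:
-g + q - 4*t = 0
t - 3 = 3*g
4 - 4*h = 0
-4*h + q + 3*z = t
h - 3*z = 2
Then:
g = -2/5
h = 1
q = 34/5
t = 9/5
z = -1/3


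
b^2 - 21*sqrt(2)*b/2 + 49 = (b - 7*sqrt(2))*(b - 7*sqrt(2)/2)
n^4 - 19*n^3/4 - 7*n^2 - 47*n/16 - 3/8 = (n - 6)*(n + 1/4)*(n + 1/2)^2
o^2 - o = o*(o - 1)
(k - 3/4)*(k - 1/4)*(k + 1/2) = k^3 - k^2/2 - 5*k/16 + 3/32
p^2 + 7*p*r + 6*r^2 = (p + r)*(p + 6*r)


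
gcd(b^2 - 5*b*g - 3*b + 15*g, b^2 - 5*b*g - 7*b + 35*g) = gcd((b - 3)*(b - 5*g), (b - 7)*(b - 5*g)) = b - 5*g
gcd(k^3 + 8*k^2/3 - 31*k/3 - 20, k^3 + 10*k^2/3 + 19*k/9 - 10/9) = k + 5/3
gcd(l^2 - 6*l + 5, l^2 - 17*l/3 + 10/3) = l - 5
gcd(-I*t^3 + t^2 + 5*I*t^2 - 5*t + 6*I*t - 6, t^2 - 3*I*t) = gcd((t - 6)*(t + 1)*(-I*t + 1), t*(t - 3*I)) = 1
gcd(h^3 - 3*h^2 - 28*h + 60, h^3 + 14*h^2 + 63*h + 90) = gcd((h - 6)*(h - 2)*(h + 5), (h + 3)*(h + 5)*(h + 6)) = h + 5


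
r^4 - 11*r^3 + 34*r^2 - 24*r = r*(r - 6)*(r - 4)*(r - 1)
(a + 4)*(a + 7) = a^2 + 11*a + 28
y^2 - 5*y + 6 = (y - 3)*(y - 2)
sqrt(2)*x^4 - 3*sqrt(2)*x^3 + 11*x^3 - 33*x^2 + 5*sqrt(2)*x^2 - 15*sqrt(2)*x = x*(x - 3)*(x + 5*sqrt(2))*(sqrt(2)*x + 1)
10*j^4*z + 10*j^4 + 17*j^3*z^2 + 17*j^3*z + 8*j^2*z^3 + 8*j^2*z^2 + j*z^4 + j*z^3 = (j + z)*(2*j + z)*(5*j + z)*(j*z + j)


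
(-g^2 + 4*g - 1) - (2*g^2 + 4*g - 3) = 2 - 3*g^2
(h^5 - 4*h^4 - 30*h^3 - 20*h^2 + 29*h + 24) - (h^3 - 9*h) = h^5 - 4*h^4 - 31*h^3 - 20*h^2 + 38*h + 24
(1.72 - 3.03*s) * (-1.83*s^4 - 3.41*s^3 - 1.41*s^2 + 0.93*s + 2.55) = 5.5449*s^5 + 7.1847*s^4 - 1.5929*s^3 - 5.2431*s^2 - 6.1269*s + 4.386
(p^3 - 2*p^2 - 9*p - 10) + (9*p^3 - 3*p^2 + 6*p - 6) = 10*p^3 - 5*p^2 - 3*p - 16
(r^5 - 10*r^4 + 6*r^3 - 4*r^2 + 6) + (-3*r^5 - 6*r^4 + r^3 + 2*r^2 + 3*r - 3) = -2*r^5 - 16*r^4 + 7*r^3 - 2*r^2 + 3*r + 3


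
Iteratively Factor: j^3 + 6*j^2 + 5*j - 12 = (j - 1)*(j^2 + 7*j + 12) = (j - 1)*(j + 3)*(j + 4)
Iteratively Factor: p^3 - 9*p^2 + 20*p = (p - 5)*(p^2 - 4*p) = (p - 5)*(p - 4)*(p)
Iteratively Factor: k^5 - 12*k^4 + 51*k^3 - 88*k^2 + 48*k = (k - 4)*(k^4 - 8*k^3 + 19*k^2 - 12*k) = (k - 4)*(k - 3)*(k^3 - 5*k^2 + 4*k) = k*(k - 4)*(k - 3)*(k^2 - 5*k + 4) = k*(k - 4)^2*(k - 3)*(k - 1)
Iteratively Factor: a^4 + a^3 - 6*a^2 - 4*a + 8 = (a - 1)*(a^3 + 2*a^2 - 4*a - 8) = (a - 2)*(a - 1)*(a^2 + 4*a + 4) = (a - 2)*(a - 1)*(a + 2)*(a + 2)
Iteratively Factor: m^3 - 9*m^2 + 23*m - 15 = (m - 1)*(m^2 - 8*m + 15) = (m - 5)*(m - 1)*(m - 3)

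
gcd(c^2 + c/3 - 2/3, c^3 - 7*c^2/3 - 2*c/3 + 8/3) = c + 1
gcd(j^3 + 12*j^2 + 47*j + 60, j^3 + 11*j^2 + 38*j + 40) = j^2 + 9*j + 20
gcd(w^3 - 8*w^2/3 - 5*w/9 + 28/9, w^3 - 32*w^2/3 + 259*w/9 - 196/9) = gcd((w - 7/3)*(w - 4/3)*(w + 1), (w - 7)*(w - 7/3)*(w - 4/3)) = w^2 - 11*w/3 + 28/9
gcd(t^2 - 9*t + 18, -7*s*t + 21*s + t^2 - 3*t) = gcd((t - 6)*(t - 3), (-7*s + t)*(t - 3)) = t - 3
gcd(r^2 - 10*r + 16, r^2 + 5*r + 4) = 1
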